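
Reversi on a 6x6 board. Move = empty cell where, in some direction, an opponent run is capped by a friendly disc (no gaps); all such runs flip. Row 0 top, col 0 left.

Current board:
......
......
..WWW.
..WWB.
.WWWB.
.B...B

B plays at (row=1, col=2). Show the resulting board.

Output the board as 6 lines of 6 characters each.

Answer: ......
..B...
..WBW.
..WWB.
.WWWB.
.B...B

Derivation:
Place B at (1,2); scan 8 dirs for brackets.
Dir NW: first cell '.' (not opp) -> no flip
Dir N: first cell '.' (not opp) -> no flip
Dir NE: first cell '.' (not opp) -> no flip
Dir W: first cell '.' (not opp) -> no flip
Dir E: first cell '.' (not opp) -> no flip
Dir SW: first cell '.' (not opp) -> no flip
Dir S: opp run (2,2) (3,2) (4,2), next='.' -> no flip
Dir SE: opp run (2,3) capped by B -> flip
All flips: (2,3)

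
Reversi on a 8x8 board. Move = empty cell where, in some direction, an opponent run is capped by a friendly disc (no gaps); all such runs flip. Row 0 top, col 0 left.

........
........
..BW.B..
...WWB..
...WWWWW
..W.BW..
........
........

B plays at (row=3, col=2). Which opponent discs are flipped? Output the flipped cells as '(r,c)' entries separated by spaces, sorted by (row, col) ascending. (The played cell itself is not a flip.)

Dir NW: first cell '.' (not opp) -> no flip
Dir N: first cell 'B' (not opp) -> no flip
Dir NE: opp run (2,3), next='.' -> no flip
Dir W: first cell '.' (not opp) -> no flip
Dir E: opp run (3,3) (3,4) capped by B -> flip
Dir SW: first cell '.' (not opp) -> no flip
Dir S: first cell '.' (not opp) -> no flip
Dir SE: opp run (4,3) capped by B -> flip

Answer: (3,3) (3,4) (4,3)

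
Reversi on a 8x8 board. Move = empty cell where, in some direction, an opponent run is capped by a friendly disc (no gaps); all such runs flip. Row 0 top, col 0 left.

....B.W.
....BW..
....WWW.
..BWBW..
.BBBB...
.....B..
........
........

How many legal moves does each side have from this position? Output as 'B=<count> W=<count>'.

-- B to move --
(0,5): no bracket -> illegal
(0,7): no bracket -> illegal
(1,3): no bracket -> illegal
(1,6): flips 2 -> legal
(1,7): flips 2 -> legal
(2,2): flips 1 -> legal
(2,3): flips 1 -> legal
(2,7): no bracket -> illegal
(3,6): flips 2 -> legal
(3,7): flips 2 -> legal
(4,5): no bracket -> illegal
(4,6): no bracket -> illegal
B mobility = 6
-- W to move --
(0,3): flips 1 -> legal
(0,5): no bracket -> illegal
(1,3): flips 1 -> legal
(2,1): no bracket -> illegal
(2,2): no bracket -> illegal
(2,3): no bracket -> illegal
(3,0): no bracket -> illegal
(3,1): flips 1 -> legal
(4,0): no bracket -> illegal
(4,5): no bracket -> illegal
(4,6): no bracket -> illegal
(5,0): no bracket -> illegal
(5,1): flips 1 -> legal
(5,2): flips 2 -> legal
(5,3): flips 2 -> legal
(5,4): flips 2 -> legal
(5,6): no bracket -> illegal
(6,4): no bracket -> illegal
(6,5): no bracket -> illegal
(6,6): flips 2 -> legal
W mobility = 8

Answer: B=6 W=8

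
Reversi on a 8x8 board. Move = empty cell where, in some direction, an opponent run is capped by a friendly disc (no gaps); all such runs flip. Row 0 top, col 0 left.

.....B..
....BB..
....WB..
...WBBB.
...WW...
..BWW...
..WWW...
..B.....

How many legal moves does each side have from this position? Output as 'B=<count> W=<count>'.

Answer: B=8 W=10

Derivation:
-- B to move --
(1,3): flips 1 -> legal
(2,2): no bracket -> illegal
(2,3): flips 1 -> legal
(3,2): flips 1 -> legal
(4,2): flips 2 -> legal
(4,5): flips 2 -> legal
(5,1): no bracket -> illegal
(5,5): flips 2 -> legal
(6,1): no bracket -> illegal
(6,5): no bracket -> illegal
(7,1): flips 3 -> legal
(7,3): no bracket -> illegal
(7,4): flips 4 -> legal
(7,5): no bracket -> illegal
B mobility = 8
-- W to move --
(0,3): no bracket -> illegal
(0,4): flips 1 -> legal
(0,6): flips 1 -> legal
(1,3): no bracket -> illegal
(1,6): flips 2 -> legal
(2,3): no bracket -> illegal
(2,6): flips 2 -> legal
(2,7): no bracket -> illegal
(3,7): flips 3 -> legal
(4,1): flips 1 -> legal
(4,2): flips 1 -> legal
(4,5): no bracket -> illegal
(4,6): flips 1 -> legal
(4,7): no bracket -> illegal
(5,1): flips 1 -> legal
(6,1): flips 1 -> legal
(7,1): no bracket -> illegal
(7,3): no bracket -> illegal
W mobility = 10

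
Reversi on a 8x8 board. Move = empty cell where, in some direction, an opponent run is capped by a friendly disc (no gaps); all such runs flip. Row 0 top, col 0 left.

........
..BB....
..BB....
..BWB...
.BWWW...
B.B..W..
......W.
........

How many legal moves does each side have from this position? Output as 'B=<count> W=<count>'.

Answer: B=4 W=11

Derivation:
-- B to move --
(2,4): no bracket -> illegal
(3,1): no bracket -> illegal
(3,5): no bracket -> illegal
(4,5): flips 3 -> legal
(4,6): no bracket -> illegal
(5,1): no bracket -> illegal
(5,3): flips 2 -> legal
(5,4): flips 2 -> legal
(5,6): no bracket -> illegal
(5,7): no bracket -> illegal
(6,4): no bracket -> illegal
(6,5): no bracket -> illegal
(6,7): no bracket -> illegal
(7,5): no bracket -> illegal
(7,6): no bracket -> illegal
(7,7): flips 4 -> legal
B mobility = 4
-- W to move --
(0,1): no bracket -> illegal
(0,2): flips 3 -> legal
(0,3): flips 2 -> legal
(0,4): no bracket -> illegal
(1,1): flips 1 -> legal
(1,4): no bracket -> illegal
(2,1): flips 1 -> legal
(2,4): flips 1 -> legal
(2,5): flips 1 -> legal
(3,0): no bracket -> illegal
(3,1): flips 1 -> legal
(3,5): flips 1 -> legal
(4,0): flips 1 -> legal
(4,5): no bracket -> illegal
(5,1): no bracket -> illegal
(5,3): no bracket -> illegal
(6,0): no bracket -> illegal
(6,1): flips 1 -> legal
(6,2): flips 1 -> legal
(6,3): no bracket -> illegal
W mobility = 11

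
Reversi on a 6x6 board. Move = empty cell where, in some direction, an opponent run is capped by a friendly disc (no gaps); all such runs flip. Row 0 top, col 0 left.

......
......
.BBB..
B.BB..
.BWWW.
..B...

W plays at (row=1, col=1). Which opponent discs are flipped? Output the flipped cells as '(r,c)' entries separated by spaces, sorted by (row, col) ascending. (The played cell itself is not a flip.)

Dir NW: first cell '.' (not opp) -> no flip
Dir N: first cell '.' (not opp) -> no flip
Dir NE: first cell '.' (not opp) -> no flip
Dir W: first cell '.' (not opp) -> no flip
Dir E: first cell '.' (not opp) -> no flip
Dir SW: first cell '.' (not opp) -> no flip
Dir S: opp run (2,1), next='.' -> no flip
Dir SE: opp run (2,2) (3,3) capped by W -> flip

Answer: (2,2) (3,3)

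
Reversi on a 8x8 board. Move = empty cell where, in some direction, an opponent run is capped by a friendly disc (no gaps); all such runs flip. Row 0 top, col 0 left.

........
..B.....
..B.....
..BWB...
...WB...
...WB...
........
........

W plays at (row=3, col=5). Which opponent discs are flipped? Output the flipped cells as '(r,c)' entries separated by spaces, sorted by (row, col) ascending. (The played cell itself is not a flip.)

Answer: (3,4) (4,4)

Derivation:
Dir NW: first cell '.' (not opp) -> no flip
Dir N: first cell '.' (not opp) -> no flip
Dir NE: first cell '.' (not opp) -> no flip
Dir W: opp run (3,4) capped by W -> flip
Dir E: first cell '.' (not opp) -> no flip
Dir SW: opp run (4,4) capped by W -> flip
Dir S: first cell '.' (not opp) -> no flip
Dir SE: first cell '.' (not opp) -> no flip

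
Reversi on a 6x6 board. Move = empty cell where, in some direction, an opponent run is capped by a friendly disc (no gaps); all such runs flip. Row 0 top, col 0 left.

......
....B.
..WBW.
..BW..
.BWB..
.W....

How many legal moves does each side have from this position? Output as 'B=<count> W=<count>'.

Answer: B=5 W=6

Derivation:
-- B to move --
(1,1): no bracket -> illegal
(1,2): flips 1 -> legal
(1,3): no bracket -> illegal
(1,5): no bracket -> illegal
(2,1): flips 1 -> legal
(2,5): flips 1 -> legal
(3,1): no bracket -> illegal
(3,4): flips 2 -> legal
(3,5): no bracket -> illegal
(4,0): no bracket -> illegal
(4,4): no bracket -> illegal
(5,0): no bracket -> illegal
(5,2): flips 1 -> legal
(5,3): no bracket -> illegal
B mobility = 5
-- W to move --
(0,3): no bracket -> illegal
(0,4): flips 1 -> legal
(0,5): no bracket -> illegal
(1,2): no bracket -> illegal
(1,3): flips 1 -> legal
(1,5): no bracket -> illegal
(2,1): no bracket -> illegal
(2,5): no bracket -> illegal
(3,0): no bracket -> illegal
(3,1): flips 2 -> legal
(3,4): no bracket -> illegal
(4,0): flips 1 -> legal
(4,4): flips 1 -> legal
(5,0): no bracket -> illegal
(5,2): no bracket -> illegal
(5,3): flips 1 -> legal
(5,4): no bracket -> illegal
W mobility = 6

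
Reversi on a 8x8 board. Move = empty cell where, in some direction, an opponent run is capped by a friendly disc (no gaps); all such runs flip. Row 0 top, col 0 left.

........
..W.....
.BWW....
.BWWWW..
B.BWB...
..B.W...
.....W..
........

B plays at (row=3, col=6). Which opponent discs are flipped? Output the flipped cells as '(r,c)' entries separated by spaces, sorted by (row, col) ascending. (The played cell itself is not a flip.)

Dir NW: first cell '.' (not opp) -> no flip
Dir N: first cell '.' (not opp) -> no flip
Dir NE: first cell '.' (not opp) -> no flip
Dir W: opp run (3,5) (3,4) (3,3) (3,2) capped by B -> flip
Dir E: first cell '.' (not opp) -> no flip
Dir SW: first cell '.' (not opp) -> no flip
Dir S: first cell '.' (not opp) -> no flip
Dir SE: first cell '.' (not opp) -> no flip

Answer: (3,2) (3,3) (3,4) (3,5)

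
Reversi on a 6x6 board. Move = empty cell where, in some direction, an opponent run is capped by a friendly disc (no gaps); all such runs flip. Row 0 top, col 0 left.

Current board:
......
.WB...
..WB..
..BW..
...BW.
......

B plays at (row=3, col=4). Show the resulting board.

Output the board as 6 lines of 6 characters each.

Place B at (3,4); scan 8 dirs for brackets.
Dir NW: first cell 'B' (not opp) -> no flip
Dir N: first cell '.' (not opp) -> no flip
Dir NE: first cell '.' (not opp) -> no flip
Dir W: opp run (3,3) capped by B -> flip
Dir E: first cell '.' (not opp) -> no flip
Dir SW: first cell 'B' (not opp) -> no flip
Dir S: opp run (4,4), next='.' -> no flip
Dir SE: first cell '.' (not opp) -> no flip
All flips: (3,3)

Answer: ......
.WB...
..WB..
..BBB.
...BW.
......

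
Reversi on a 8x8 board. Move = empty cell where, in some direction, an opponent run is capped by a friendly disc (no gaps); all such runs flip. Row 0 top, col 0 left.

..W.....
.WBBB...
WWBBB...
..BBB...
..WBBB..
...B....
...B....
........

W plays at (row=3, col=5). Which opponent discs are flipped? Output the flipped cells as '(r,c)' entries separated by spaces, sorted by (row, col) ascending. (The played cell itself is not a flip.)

Answer: (1,3) (2,4)

Derivation:
Dir NW: opp run (2,4) (1,3) capped by W -> flip
Dir N: first cell '.' (not opp) -> no flip
Dir NE: first cell '.' (not opp) -> no flip
Dir W: opp run (3,4) (3,3) (3,2), next='.' -> no flip
Dir E: first cell '.' (not opp) -> no flip
Dir SW: opp run (4,4) (5,3), next='.' -> no flip
Dir S: opp run (4,5), next='.' -> no flip
Dir SE: first cell '.' (not opp) -> no flip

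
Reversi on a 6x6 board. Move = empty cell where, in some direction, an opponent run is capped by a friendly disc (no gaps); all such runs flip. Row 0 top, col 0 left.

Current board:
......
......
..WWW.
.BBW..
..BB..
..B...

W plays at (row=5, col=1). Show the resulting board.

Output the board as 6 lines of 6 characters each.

Answer: ......
......
..WWW.
.BBW..
..WB..
.WB...

Derivation:
Place W at (5,1); scan 8 dirs for brackets.
Dir NW: first cell '.' (not opp) -> no flip
Dir N: first cell '.' (not opp) -> no flip
Dir NE: opp run (4,2) capped by W -> flip
Dir W: first cell '.' (not opp) -> no flip
Dir E: opp run (5,2), next='.' -> no flip
Dir SW: edge -> no flip
Dir S: edge -> no flip
Dir SE: edge -> no flip
All flips: (4,2)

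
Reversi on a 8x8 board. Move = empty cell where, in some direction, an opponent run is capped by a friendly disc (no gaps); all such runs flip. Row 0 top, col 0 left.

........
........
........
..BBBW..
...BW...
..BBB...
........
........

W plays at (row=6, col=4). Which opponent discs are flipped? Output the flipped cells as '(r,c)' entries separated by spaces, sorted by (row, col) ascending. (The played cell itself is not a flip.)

Dir NW: opp run (5,3), next='.' -> no flip
Dir N: opp run (5,4) capped by W -> flip
Dir NE: first cell '.' (not opp) -> no flip
Dir W: first cell '.' (not opp) -> no flip
Dir E: first cell '.' (not opp) -> no flip
Dir SW: first cell '.' (not opp) -> no flip
Dir S: first cell '.' (not opp) -> no flip
Dir SE: first cell '.' (not opp) -> no flip

Answer: (5,4)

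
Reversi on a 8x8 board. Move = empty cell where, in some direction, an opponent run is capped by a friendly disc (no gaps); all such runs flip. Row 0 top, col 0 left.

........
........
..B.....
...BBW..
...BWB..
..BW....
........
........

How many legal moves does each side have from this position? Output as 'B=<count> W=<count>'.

-- B to move --
(2,4): no bracket -> illegal
(2,5): flips 1 -> legal
(2,6): no bracket -> illegal
(3,6): flips 1 -> legal
(4,2): no bracket -> illegal
(4,6): no bracket -> illegal
(5,4): flips 2 -> legal
(5,5): flips 1 -> legal
(6,2): no bracket -> illegal
(6,3): flips 1 -> legal
(6,4): no bracket -> illegal
B mobility = 5
-- W to move --
(1,1): flips 2 -> legal
(1,2): no bracket -> illegal
(1,3): no bracket -> illegal
(2,1): no bracket -> illegal
(2,3): flips 2 -> legal
(2,4): flips 1 -> legal
(2,5): no bracket -> illegal
(3,1): no bracket -> illegal
(3,2): flips 2 -> legal
(3,6): no bracket -> illegal
(4,1): no bracket -> illegal
(4,2): flips 1 -> legal
(4,6): flips 1 -> legal
(5,1): flips 1 -> legal
(5,4): no bracket -> illegal
(5,5): flips 1 -> legal
(5,6): no bracket -> illegal
(6,1): no bracket -> illegal
(6,2): no bracket -> illegal
(6,3): no bracket -> illegal
W mobility = 8

Answer: B=5 W=8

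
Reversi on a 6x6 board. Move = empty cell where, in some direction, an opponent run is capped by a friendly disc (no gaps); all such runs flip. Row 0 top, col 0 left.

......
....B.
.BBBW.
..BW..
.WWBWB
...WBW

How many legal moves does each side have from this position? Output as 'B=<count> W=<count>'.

-- B to move --
(1,3): no bracket -> illegal
(1,5): no bracket -> illegal
(2,5): flips 1 -> legal
(3,0): no bracket -> illegal
(3,1): no bracket -> illegal
(3,4): flips 3 -> legal
(3,5): no bracket -> illegal
(4,0): flips 2 -> legal
(5,0): flips 1 -> legal
(5,1): no bracket -> illegal
(5,2): flips 2 -> legal
B mobility = 5
-- W to move --
(0,3): no bracket -> illegal
(0,4): flips 1 -> legal
(0,5): flips 3 -> legal
(1,0): no bracket -> illegal
(1,1): flips 1 -> legal
(1,2): flips 2 -> legal
(1,3): flips 1 -> legal
(1,5): no bracket -> illegal
(2,0): flips 3 -> legal
(2,5): no bracket -> illegal
(3,0): no bracket -> illegal
(3,1): flips 1 -> legal
(3,4): no bracket -> illegal
(3,5): flips 1 -> legal
(5,2): no bracket -> illegal
W mobility = 8

Answer: B=5 W=8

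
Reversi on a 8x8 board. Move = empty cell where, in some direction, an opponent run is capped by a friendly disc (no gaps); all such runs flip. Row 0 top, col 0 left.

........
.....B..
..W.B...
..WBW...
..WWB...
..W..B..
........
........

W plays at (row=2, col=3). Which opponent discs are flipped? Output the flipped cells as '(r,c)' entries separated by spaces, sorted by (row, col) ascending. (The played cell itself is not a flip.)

Dir NW: first cell '.' (not opp) -> no flip
Dir N: first cell '.' (not opp) -> no flip
Dir NE: first cell '.' (not opp) -> no flip
Dir W: first cell 'W' (not opp) -> no flip
Dir E: opp run (2,4), next='.' -> no flip
Dir SW: first cell 'W' (not opp) -> no flip
Dir S: opp run (3,3) capped by W -> flip
Dir SE: first cell 'W' (not opp) -> no flip

Answer: (3,3)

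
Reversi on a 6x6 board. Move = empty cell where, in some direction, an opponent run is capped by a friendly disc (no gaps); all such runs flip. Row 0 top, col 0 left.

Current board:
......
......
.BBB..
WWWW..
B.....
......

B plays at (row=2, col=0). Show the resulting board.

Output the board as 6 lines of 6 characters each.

Place B at (2,0); scan 8 dirs for brackets.
Dir NW: edge -> no flip
Dir N: first cell '.' (not opp) -> no flip
Dir NE: first cell '.' (not opp) -> no flip
Dir W: edge -> no flip
Dir E: first cell 'B' (not opp) -> no flip
Dir SW: edge -> no flip
Dir S: opp run (3,0) capped by B -> flip
Dir SE: opp run (3,1), next='.' -> no flip
All flips: (3,0)

Answer: ......
......
BBBB..
BWWW..
B.....
......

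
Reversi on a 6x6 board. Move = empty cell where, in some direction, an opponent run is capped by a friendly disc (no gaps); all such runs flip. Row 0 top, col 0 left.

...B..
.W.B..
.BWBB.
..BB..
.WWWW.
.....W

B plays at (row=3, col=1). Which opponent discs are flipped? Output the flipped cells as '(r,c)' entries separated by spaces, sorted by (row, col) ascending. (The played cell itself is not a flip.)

Answer: (2,2)

Derivation:
Dir NW: first cell '.' (not opp) -> no flip
Dir N: first cell 'B' (not opp) -> no flip
Dir NE: opp run (2,2) capped by B -> flip
Dir W: first cell '.' (not opp) -> no flip
Dir E: first cell 'B' (not opp) -> no flip
Dir SW: first cell '.' (not opp) -> no flip
Dir S: opp run (4,1), next='.' -> no flip
Dir SE: opp run (4,2), next='.' -> no flip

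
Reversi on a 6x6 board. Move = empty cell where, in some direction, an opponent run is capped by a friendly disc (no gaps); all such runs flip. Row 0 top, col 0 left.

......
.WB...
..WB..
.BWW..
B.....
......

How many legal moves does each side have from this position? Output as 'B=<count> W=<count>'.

Answer: B=7 W=5

Derivation:
-- B to move --
(0,0): no bracket -> illegal
(0,1): no bracket -> illegal
(0,2): no bracket -> illegal
(1,0): flips 1 -> legal
(1,3): flips 1 -> legal
(2,0): no bracket -> illegal
(2,1): flips 1 -> legal
(2,4): no bracket -> illegal
(3,4): flips 2 -> legal
(4,1): flips 1 -> legal
(4,2): flips 2 -> legal
(4,3): flips 1 -> legal
(4,4): no bracket -> illegal
B mobility = 7
-- W to move --
(0,1): no bracket -> illegal
(0,2): flips 1 -> legal
(0,3): no bracket -> illegal
(1,3): flips 2 -> legal
(1,4): flips 1 -> legal
(2,0): no bracket -> illegal
(2,1): no bracket -> illegal
(2,4): flips 1 -> legal
(3,0): flips 1 -> legal
(3,4): no bracket -> illegal
(4,1): no bracket -> illegal
(4,2): no bracket -> illegal
(5,0): no bracket -> illegal
(5,1): no bracket -> illegal
W mobility = 5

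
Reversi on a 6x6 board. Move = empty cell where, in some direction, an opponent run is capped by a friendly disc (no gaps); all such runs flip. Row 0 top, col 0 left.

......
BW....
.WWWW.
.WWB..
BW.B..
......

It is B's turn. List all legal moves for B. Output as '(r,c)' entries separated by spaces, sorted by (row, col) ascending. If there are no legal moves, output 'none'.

(0,0): flips 2 -> legal
(0,1): no bracket -> illegal
(0,2): no bracket -> illegal
(1,2): flips 1 -> legal
(1,3): flips 3 -> legal
(1,4): no bracket -> illegal
(1,5): flips 1 -> legal
(2,0): no bracket -> illegal
(2,5): no bracket -> illegal
(3,0): flips 2 -> legal
(3,4): no bracket -> illegal
(3,5): no bracket -> illegal
(4,2): flips 1 -> legal
(5,0): no bracket -> illegal
(5,1): no bracket -> illegal
(5,2): no bracket -> illegal

Answer: (0,0) (1,2) (1,3) (1,5) (3,0) (4,2)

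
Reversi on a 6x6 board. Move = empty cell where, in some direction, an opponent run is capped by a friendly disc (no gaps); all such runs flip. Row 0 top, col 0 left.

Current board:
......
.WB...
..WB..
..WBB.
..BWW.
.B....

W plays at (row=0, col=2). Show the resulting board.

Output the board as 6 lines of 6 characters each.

Answer: ..W...
.WW...
..WB..
..WBB.
..BWW.
.B....

Derivation:
Place W at (0,2); scan 8 dirs for brackets.
Dir NW: edge -> no flip
Dir N: edge -> no flip
Dir NE: edge -> no flip
Dir W: first cell '.' (not opp) -> no flip
Dir E: first cell '.' (not opp) -> no flip
Dir SW: first cell 'W' (not opp) -> no flip
Dir S: opp run (1,2) capped by W -> flip
Dir SE: first cell '.' (not opp) -> no flip
All flips: (1,2)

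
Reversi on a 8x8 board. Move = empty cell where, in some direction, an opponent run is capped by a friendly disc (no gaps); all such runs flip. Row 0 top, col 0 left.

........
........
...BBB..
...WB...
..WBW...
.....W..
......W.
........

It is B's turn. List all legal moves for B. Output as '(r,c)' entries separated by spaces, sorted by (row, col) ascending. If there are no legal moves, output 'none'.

(2,2): no bracket -> illegal
(3,1): no bracket -> illegal
(3,2): flips 1 -> legal
(3,5): no bracket -> illegal
(4,1): flips 1 -> legal
(4,5): flips 1 -> legal
(4,6): no bracket -> illegal
(5,1): flips 2 -> legal
(5,2): no bracket -> illegal
(5,3): no bracket -> illegal
(5,4): flips 1 -> legal
(5,6): no bracket -> illegal
(5,7): no bracket -> illegal
(6,4): no bracket -> illegal
(6,5): no bracket -> illegal
(6,7): no bracket -> illegal
(7,5): no bracket -> illegal
(7,6): no bracket -> illegal
(7,7): no bracket -> illegal

Answer: (3,2) (4,1) (4,5) (5,1) (5,4)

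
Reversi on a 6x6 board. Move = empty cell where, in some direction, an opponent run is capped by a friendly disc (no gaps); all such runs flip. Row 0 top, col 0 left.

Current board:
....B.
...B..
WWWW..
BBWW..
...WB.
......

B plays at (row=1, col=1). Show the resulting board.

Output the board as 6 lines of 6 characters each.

Place B at (1,1); scan 8 dirs for brackets.
Dir NW: first cell '.' (not opp) -> no flip
Dir N: first cell '.' (not opp) -> no flip
Dir NE: first cell '.' (not opp) -> no flip
Dir W: first cell '.' (not opp) -> no flip
Dir E: first cell '.' (not opp) -> no flip
Dir SW: opp run (2,0), next=edge -> no flip
Dir S: opp run (2,1) capped by B -> flip
Dir SE: opp run (2,2) (3,3) capped by B -> flip
All flips: (2,1) (2,2) (3,3)

Answer: ....B.
.B.B..
WBBW..
BBWB..
...WB.
......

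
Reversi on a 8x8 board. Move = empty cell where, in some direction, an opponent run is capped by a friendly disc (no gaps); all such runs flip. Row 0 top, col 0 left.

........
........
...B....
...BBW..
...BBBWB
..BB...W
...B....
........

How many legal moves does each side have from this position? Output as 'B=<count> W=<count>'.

-- B to move --
(2,4): no bracket -> illegal
(2,5): flips 1 -> legal
(2,6): flips 1 -> legal
(3,6): flips 1 -> legal
(3,7): no bracket -> illegal
(5,5): no bracket -> illegal
(5,6): no bracket -> illegal
(6,6): no bracket -> illegal
(6,7): flips 1 -> legal
B mobility = 4
-- W to move --
(1,2): no bracket -> illegal
(1,3): no bracket -> illegal
(1,4): no bracket -> illegal
(2,2): no bracket -> illegal
(2,4): no bracket -> illegal
(2,5): no bracket -> illegal
(3,2): flips 2 -> legal
(3,6): no bracket -> illegal
(3,7): flips 1 -> legal
(4,1): no bracket -> illegal
(4,2): flips 3 -> legal
(5,1): no bracket -> illegal
(5,4): no bracket -> illegal
(5,5): flips 1 -> legal
(5,6): no bracket -> illegal
(6,1): no bracket -> illegal
(6,2): flips 2 -> legal
(6,4): no bracket -> illegal
(7,2): no bracket -> illegal
(7,3): no bracket -> illegal
(7,4): no bracket -> illegal
W mobility = 5

Answer: B=4 W=5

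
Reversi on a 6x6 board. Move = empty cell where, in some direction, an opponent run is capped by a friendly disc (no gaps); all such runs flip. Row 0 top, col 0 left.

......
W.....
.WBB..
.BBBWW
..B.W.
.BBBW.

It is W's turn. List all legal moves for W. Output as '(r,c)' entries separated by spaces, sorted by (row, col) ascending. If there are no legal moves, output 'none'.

(1,1): flips 2 -> legal
(1,2): flips 1 -> legal
(1,3): no bracket -> illegal
(1,4): no bracket -> illegal
(2,0): no bracket -> illegal
(2,4): flips 2 -> legal
(3,0): flips 3 -> legal
(4,0): no bracket -> illegal
(4,1): flips 1 -> legal
(4,3): flips 1 -> legal
(5,0): flips 3 -> legal

Answer: (1,1) (1,2) (2,4) (3,0) (4,1) (4,3) (5,0)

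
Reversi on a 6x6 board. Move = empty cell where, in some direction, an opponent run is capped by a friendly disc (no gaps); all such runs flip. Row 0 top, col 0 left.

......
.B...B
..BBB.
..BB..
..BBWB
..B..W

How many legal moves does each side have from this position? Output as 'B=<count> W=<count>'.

-- B to move --
(3,4): no bracket -> illegal
(3,5): no bracket -> illegal
(5,3): no bracket -> illegal
(5,4): no bracket -> illegal
B mobility = 0
-- W to move --
(0,0): flips 3 -> legal
(0,1): no bracket -> illegal
(0,2): no bracket -> illegal
(0,4): no bracket -> illegal
(0,5): no bracket -> illegal
(1,0): no bracket -> illegal
(1,2): no bracket -> illegal
(1,3): no bracket -> illegal
(1,4): no bracket -> illegal
(2,0): no bracket -> illegal
(2,1): no bracket -> illegal
(2,5): no bracket -> illegal
(3,1): no bracket -> illegal
(3,4): no bracket -> illegal
(3,5): flips 1 -> legal
(4,1): flips 2 -> legal
(5,1): no bracket -> illegal
(5,3): no bracket -> illegal
(5,4): no bracket -> illegal
W mobility = 3

Answer: B=0 W=3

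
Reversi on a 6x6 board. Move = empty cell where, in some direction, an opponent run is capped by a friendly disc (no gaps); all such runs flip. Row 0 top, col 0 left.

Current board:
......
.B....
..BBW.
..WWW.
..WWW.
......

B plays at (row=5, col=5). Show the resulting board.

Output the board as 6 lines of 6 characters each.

Place B at (5,5); scan 8 dirs for brackets.
Dir NW: opp run (4,4) (3,3) capped by B -> flip
Dir N: first cell '.' (not opp) -> no flip
Dir NE: edge -> no flip
Dir W: first cell '.' (not opp) -> no flip
Dir E: edge -> no flip
Dir SW: edge -> no flip
Dir S: edge -> no flip
Dir SE: edge -> no flip
All flips: (3,3) (4,4)

Answer: ......
.B....
..BBW.
..WBW.
..WWB.
.....B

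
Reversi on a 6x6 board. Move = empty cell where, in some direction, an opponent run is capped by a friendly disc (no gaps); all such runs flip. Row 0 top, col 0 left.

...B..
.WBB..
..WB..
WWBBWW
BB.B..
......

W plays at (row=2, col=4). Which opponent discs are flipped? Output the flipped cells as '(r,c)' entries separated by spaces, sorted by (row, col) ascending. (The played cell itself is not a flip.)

Dir NW: opp run (1,3), next='.' -> no flip
Dir N: first cell '.' (not opp) -> no flip
Dir NE: first cell '.' (not opp) -> no flip
Dir W: opp run (2,3) capped by W -> flip
Dir E: first cell '.' (not opp) -> no flip
Dir SW: opp run (3,3), next='.' -> no flip
Dir S: first cell 'W' (not opp) -> no flip
Dir SE: first cell 'W' (not opp) -> no flip

Answer: (2,3)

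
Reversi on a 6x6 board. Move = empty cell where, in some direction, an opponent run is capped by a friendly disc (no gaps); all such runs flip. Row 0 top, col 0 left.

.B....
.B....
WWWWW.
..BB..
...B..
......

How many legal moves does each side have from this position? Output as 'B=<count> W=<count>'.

-- B to move --
(1,0): flips 1 -> legal
(1,2): flips 1 -> legal
(1,3): flips 1 -> legal
(1,4): flips 1 -> legal
(1,5): flips 1 -> legal
(2,5): no bracket -> illegal
(3,0): no bracket -> illegal
(3,1): flips 1 -> legal
(3,4): no bracket -> illegal
(3,5): no bracket -> illegal
B mobility = 6
-- W to move --
(0,0): flips 1 -> legal
(0,2): flips 1 -> legal
(1,0): no bracket -> illegal
(1,2): no bracket -> illegal
(3,1): no bracket -> illegal
(3,4): no bracket -> illegal
(4,1): flips 1 -> legal
(4,2): flips 2 -> legal
(4,4): flips 1 -> legal
(5,2): no bracket -> illegal
(5,3): flips 2 -> legal
(5,4): flips 2 -> legal
W mobility = 7

Answer: B=6 W=7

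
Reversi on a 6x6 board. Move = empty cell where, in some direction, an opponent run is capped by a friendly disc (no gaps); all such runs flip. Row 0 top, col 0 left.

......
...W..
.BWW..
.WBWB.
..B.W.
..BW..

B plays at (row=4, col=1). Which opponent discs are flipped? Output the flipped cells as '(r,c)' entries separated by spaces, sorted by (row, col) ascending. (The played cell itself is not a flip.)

Dir NW: first cell '.' (not opp) -> no flip
Dir N: opp run (3,1) capped by B -> flip
Dir NE: first cell 'B' (not opp) -> no flip
Dir W: first cell '.' (not opp) -> no flip
Dir E: first cell 'B' (not opp) -> no flip
Dir SW: first cell '.' (not opp) -> no flip
Dir S: first cell '.' (not opp) -> no flip
Dir SE: first cell 'B' (not opp) -> no flip

Answer: (3,1)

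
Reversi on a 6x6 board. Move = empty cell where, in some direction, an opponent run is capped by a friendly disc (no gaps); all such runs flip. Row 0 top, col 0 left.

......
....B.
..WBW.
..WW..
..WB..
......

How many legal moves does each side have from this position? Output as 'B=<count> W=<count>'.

-- B to move --
(1,1): no bracket -> illegal
(1,2): no bracket -> illegal
(1,3): no bracket -> illegal
(1,5): no bracket -> illegal
(2,1): flips 2 -> legal
(2,5): flips 1 -> legal
(3,1): no bracket -> illegal
(3,4): flips 1 -> legal
(3,5): no bracket -> illegal
(4,1): flips 2 -> legal
(4,4): no bracket -> illegal
(5,1): no bracket -> illegal
(5,2): no bracket -> illegal
(5,3): no bracket -> illegal
B mobility = 4
-- W to move --
(0,3): no bracket -> illegal
(0,4): flips 1 -> legal
(0,5): flips 2 -> legal
(1,2): no bracket -> illegal
(1,3): flips 1 -> legal
(1,5): no bracket -> illegal
(2,5): no bracket -> illegal
(3,4): no bracket -> illegal
(4,4): flips 1 -> legal
(5,2): no bracket -> illegal
(5,3): flips 1 -> legal
(5,4): flips 1 -> legal
W mobility = 6

Answer: B=4 W=6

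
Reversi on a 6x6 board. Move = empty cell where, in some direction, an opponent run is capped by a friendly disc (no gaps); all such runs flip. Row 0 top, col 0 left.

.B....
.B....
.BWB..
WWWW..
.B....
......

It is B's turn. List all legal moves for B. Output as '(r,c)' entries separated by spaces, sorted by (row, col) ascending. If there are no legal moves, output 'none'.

Answer: (4,3) (4,4)

Derivation:
(1,2): no bracket -> illegal
(1,3): no bracket -> illegal
(2,0): no bracket -> illegal
(2,4): no bracket -> illegal
(3,4): no bracket -> illegal
(4,0): no bracket -> illegal
(4,2): no bracket -> illegal
(4,3): flips 2 -> legal
(4,4): flips 2 -> legal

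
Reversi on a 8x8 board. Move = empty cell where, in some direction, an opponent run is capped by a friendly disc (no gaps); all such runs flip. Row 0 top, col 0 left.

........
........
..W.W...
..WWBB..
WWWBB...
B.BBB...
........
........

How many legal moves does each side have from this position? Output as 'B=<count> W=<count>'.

Answer: B=8 W=9

Derivation:
-- B to move --
(1,1): flips 2 -> legal
(1,2): flips 3 -> legal
(1,3): flips 1 -> legal
(1,4): flips 1 -> legal
(1,5): no bracket -> illegal
(2,1): flips 1 -> legal
(2,3): flips 3 -> legal
(2,5): no bracket -> illegal
(3,0): flips 2 -> legal
(3,1): flips 3 -> legal
(5,1): no bracket -> illegal
B mobility = 8
-- W to move --
(2,3): no bracket -> illegal
(2,5): no bracket -> illegal
(2,6): no bracket -> illegal
(3,6): flips 2 -> legal
(4,5): flips 2 -> legal
(4,6): flips 1 -> legal
(5,1): no bracket -> illegal
(5,5): flips 1 -> legal
(6,0): flips 1 -> legal
(6,1): no bracket -> illegal
(6,2): flips 1 -> legal
(6,3): flips 3 -> legal
(6,4): flips 4 -> legal
(6,5): flips 2 -> legal
W mobility = 9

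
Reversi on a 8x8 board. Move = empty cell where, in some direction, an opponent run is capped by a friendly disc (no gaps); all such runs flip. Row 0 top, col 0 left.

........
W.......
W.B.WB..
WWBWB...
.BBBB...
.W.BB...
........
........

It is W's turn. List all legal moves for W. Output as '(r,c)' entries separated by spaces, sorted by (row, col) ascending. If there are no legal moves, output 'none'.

(1,1): flips 1 -> legal
(1,2): no bracket -> illegal
(1,3): flips 1 -> legal
(1,4): no bracket -> illegal
(1,5): no bracket -> illegal
(1,6): no bracket -> illegal
(2,1): no bracket -> illegal
(2,3): no bracket -> illegal
(2,6): flips 1 -> legal
(3,5): flips 1 -> legal
(3,6): no bracket -> illegal
(4,0): no bracket -> illegal
(4,5): no bracket -> illegal
(5,0): no bracket -> illegal
(5,2): flips 1 -> legal
(5,5): flips 1 -> legal
(6,2): no bracket -> illegal
(6,3): flips 2 -> legal
(6,4): flips 5 -> legal
(6,5): no bracket -> illegal

Answer: (1,1) (1,3) (2,6) (3,5) (5,2) (5,5) (6,3) (6,4)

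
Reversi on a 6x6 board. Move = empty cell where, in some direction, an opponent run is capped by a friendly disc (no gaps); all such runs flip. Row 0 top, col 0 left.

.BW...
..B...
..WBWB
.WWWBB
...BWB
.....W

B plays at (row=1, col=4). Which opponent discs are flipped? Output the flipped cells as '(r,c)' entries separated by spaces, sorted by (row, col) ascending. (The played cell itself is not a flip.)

Answer: (2,4)

Derivation:
Dir NW: first cell '.' (not opp) -> no flip
Dir N: first cell '.' (not opp) -> no flip
Dir NE: first cell '.' (not opp) -> no flip
Dir W: first cell '.' (not opp) -> no flip
Dir E: first cell '.' (not opp) -> no flip
Dir SW: first cell 'B' (not opp) -> no flip
Dir S: opp run (2,4) capped by B -> flip
Dir SE: first cell 'B' (not opp) -> no flip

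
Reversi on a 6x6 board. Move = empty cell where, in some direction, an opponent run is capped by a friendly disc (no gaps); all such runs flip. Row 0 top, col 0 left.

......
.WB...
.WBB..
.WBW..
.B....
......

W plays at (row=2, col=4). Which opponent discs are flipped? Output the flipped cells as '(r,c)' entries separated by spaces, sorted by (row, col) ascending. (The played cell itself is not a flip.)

Dir NW: first cell '.' (not opp) -> no flip
Dir N: first cell '.' (not opp) -> no flip
Dir NE: first cell '.' (not opp) -> no flip
Dir W: opp run (2,3) (2,2) capped by W -> flip
Dir E: first cell '.' (not opp) -> no flip
Dir SW: first cell 'W' (not opp) -> no flip
Dir S: first cell '.' (not opp) -> no flip
Dir SE: first cell '.' (not opp) -> no flip

Answer: (2,2) (2,3)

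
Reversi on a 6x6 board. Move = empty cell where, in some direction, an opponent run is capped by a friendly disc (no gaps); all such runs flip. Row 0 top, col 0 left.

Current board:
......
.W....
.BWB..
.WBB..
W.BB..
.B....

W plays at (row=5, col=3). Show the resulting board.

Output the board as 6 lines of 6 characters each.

Place W at (5,3); scan 8 dirs for brackets.
Dir NW: opp run (4,2) capped by W -> flip
Dir N: opp run (4,3) (3,3) (2,3), next='.' -> no flip
Dir NE: first cell '.' (not opp) -> no flip
Dir W: first cell '.' (not opp) -> no flip
Dir E: first cell '.' (not opp) -> no flip
Dir SW: edge -> no flip
Dir S: edge -> no flip
Dir SE: edge -> no flip
All flips: (4,2)

Answer: ......
.W....
.BWB..
.WBB..
W.WB..
.B.W..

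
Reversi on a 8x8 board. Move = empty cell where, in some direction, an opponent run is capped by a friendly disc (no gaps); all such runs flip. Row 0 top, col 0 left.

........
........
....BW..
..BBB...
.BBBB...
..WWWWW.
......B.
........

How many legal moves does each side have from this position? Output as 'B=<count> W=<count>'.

-- B to move --
(1,4): no bracket -> illegal
(1,5): no bracket -> illegal
(1,6): flips 1 -> legal
(2,6): flips 1 -> legal
(3,5): no bracket -> illegal
(3,6): no bracket -> illegal
(4,5): no bracket -> illegal
(4,6): flips 1 -> legal
(4,7): no bracket -> illegal
(5,1): no bracket -> illegal
(5,7): no bracket -> illegal
(6,1): flips 1 -> legal
(6,2): flips 2 -> legal
(6,3): flips 2 -> legal
(6,4): flips 2 -> legal
(6,5): flips 1 -> legal
(6,7): no bracket -> illegal
B mobility = 8
-- W to move --
(1,3): no bracket -> illegal
(1,4): flips 3 -> legal
(1,5): no bracket -> illegal
(2,1): flips 2 -> legal
(2,2): flips 4 -> legal
(2,3): flips 3 -> legal
(3,0): flips 1 -> legal
(3,1): flips 1 -> legal
(3,5): flips 1 -> legal
(4,0): no bracket -> illegal
(4,5): no bracket -> illegal
(5,0): no bracket -> illegal
(5,1): no bracket -> illegal
(5,7): no bracket -> illegal
(6,5): no bracket -> illegal
(6,7): no bracket -> illegal
(7,5): no bracket -> illegal
(7,6): flips 1 -> legal
(7,7): flips 1 -> legal
W mobility = 9

Answer: B=8 W=9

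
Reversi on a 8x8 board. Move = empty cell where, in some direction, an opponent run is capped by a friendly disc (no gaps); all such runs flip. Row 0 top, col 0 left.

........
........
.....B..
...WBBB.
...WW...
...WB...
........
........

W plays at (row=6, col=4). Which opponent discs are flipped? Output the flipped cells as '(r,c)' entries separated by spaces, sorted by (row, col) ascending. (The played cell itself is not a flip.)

Dir NW: first cell 'W' (not opp) -> no flip
Dir N: opp run (5,4) capped by W -> flip
Dir NE: first cell '.' (not opp) -> no flip
Dir W: first cell '.' (not opp) -> no flip
Dir E: first cell '.' (not opp) -> no flip
Dir SW: first cell '.' (not opp) -> no flip
Dir S: first cell '.' (not opp) -> no flip
Dir SE: first cell '.' (not opp) -> no flip

Answer: (5,4)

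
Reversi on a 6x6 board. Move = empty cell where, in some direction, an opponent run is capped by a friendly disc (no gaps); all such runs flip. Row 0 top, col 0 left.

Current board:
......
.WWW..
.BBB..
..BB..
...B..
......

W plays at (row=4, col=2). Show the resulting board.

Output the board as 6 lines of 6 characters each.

Answer: ......
.WWW..
.BWB..
..WB..
..WB..
......

Derivation:
Place W at (4,2); scan 8 dirs for brackets.
Dir NW: first cell '.' (not opp) -> no flip
Dir N: opp run (3,2) (2,2) capped by W -> flip
Dir NE: opp run (3,3), next='.' -> no flip
Dir W: first cell '.' (not opp) -> no flip
Dir E: opp run (4,3), next='.' -> no flip
Dir SW: first cell '.' (not opp) -> no flip
Dir S: first cell '.' (not opp) -> no flip
Dir SE: first cell '.' (not opp) -> no flip
All flips: (2,2) (3,2)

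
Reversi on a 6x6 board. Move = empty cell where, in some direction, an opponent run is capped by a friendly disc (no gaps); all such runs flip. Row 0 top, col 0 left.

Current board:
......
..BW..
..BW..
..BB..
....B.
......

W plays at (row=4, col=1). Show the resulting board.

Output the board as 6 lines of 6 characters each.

Answer: ......
..BW..
..BW..
..WB..
.W..B.
......

Derivation:
Place W at (4,1); scan 8 dirs for brackets.
Dir NW: first cell '.' (not opp) -> no flip
Dir N: first cell '.' (not opp) -> no flip
Dir NE: opp run (3,2) capped by W -> flip
Dir W: first cell '.' (not opp) -> no flip
Dir E: first cell '.' (not opp) -> no flip
Dir SW: first cell '.' (not opp) -> no flip
Dir S: first cell '.' (not opp) -> no flip
Dir SE: first cell '.' (not opp) -> no flip
All flips: (3,2)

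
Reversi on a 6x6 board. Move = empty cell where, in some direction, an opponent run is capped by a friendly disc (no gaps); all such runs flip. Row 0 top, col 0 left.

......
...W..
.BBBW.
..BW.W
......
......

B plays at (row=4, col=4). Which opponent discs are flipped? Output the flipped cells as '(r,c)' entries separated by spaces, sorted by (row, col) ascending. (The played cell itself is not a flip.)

Dir NW: opp run (3,3) capped by B -> flip
Dir N: first cell '.' (not opp) -> no flip
Dir NE: opp run (3,5), next=edge -> no flip
Dir W: first cell '.' (not opp) -> no flip
Dir E: first cell '.' (not opp) -> no flip
Dir SW: first cell '.' (not opp) -> no flip
Dir S: first cell '.' (not opp) -> no flip
Dir SE: first cell '.' (not opp) -> no flip

Answer: (3,3)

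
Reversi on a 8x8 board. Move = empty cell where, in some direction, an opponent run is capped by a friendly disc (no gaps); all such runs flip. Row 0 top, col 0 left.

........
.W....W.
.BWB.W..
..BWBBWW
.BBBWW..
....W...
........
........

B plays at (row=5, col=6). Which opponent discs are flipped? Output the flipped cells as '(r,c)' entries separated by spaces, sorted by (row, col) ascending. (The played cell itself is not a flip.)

Dir NW: opp run (4,5) capped by B -> flip
Dir N: first cell '.' (not opp) -> no flip
Dir NE: first cell '.' (not opp) -> no flip
Dir W: first cell '.' (not opp) -> no flip
Dir E: first cell '.' (not opp) -> no flip
Dir SW: first cell '.' (not opp) -> no flip
Dir S: first cell '.' (not opp) -> no flip
Dir SE: first cell '.' (not opp) -> no flip

Answer: (4,5)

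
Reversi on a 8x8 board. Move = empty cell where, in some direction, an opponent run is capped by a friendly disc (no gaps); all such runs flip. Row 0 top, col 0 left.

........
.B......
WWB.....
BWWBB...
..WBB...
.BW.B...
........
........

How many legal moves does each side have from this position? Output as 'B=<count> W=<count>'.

-- B to move --
(1,0): flips 3 -> legal
(1,2): flips 1 -> legal
(2,3): no bracket -> illegal
(4,0): flips 1 -> legal
(4,1): flips 3 -> legal
(5,3): flips 1 -> legal
(6,1): flips 1 -> legal
(6,2): flips 3 -> legal
(6,3): no bracket -> illegal
B mobility = 7
-- W to move --
(0,0): no bracket -> illegal
(0,1): flips 1 -> legal
(0,2): flips 1 -> legal
(1,0): no bracket -> illegal
(1,2): flips 1 -> legal
(1,3): flips 1 -> legal
(2,3): flips 1 -> legal
(2,4): flips 1 -> legal
(2,5): flips 2 -> legal
(3,5): flips 2 -> legal
(4,0): flips 1 -> legal
(4,1): no bracket -> illegal
(4,5): flips 2 -> legal
(5,0): flips 1 -> legal
(5,3): no bracket -> illegal
(5,5): no bracket -> illegal
(6,0): flips 1 -> legal
(6,1): no bracket -> illegal
(6,2): no bracket -> illegal
(6,3): no bracket -> illegal
(6,4): no bracket -> illegal
(6,5): flips 2 -> legal
W mobility = 13

Answer: B=7 W=13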